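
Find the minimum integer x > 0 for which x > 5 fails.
Testing positive integers:
x = 1: 1 > 5 — FAILS  ← smallest positive counterexample

Answer: x = 1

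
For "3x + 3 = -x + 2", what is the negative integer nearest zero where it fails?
Testing negative integers from -1 downward:
x = -1: LHS = 3·(-1) + 3 = 0, RHS = -(-1) + 2 = 3; 0 = 3 — FAILS  ← closest negative counterexample to 0

Answer: x = -1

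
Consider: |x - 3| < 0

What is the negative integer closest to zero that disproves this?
Testing negative integers from -1 downward:
x = -1: LHS = |(-1) - 3| = |-4| = 4; 4 < 0 — FAILS  ← closest negative counterexample to 0

Answer: x = -1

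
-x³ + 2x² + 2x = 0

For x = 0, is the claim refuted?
Substitute x = 0 into the relation:
x = 0: LHS = -0³ + 2·0² + 2·0 = 0; 0 = 0 — holds

The claim holds here, so x = 0 is not a counterexample. (A counterexample exists elsewhere, e.g. x = 1.)

Answer: No, x = 0 is not a counterexample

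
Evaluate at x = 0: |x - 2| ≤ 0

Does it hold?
x = 0: LHS = |0 - 2| = |-2| = 2; 2 ≤ 0 — FAILS

The relation fails at x = 0, so x = 0 is a counterexample.

Answer: No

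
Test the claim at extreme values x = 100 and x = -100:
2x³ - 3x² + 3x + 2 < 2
x = 100: LHS = 2·100³ - 3·100² + 3·100 + 2 = 1970302; 1970302 < 2 — FAILS
x = -100: LHS = 2·(-100)³ - 3·(-100)² + 3·(-100) + 2 = -2030298; -2030298 < 2 — holds

Answer: Partially: fails for x = 100, holds for x = -100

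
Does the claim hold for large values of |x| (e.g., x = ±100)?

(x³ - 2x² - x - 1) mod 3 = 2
x = 100: LHS = (100³ - 2·100² - 100 - 1) mod 3 = 979899 mod 3 = 0; 0 = 2 — FAILS
x = -100: LHS = ((-100)³ - 2·(-100)² - (-100) - 1) mod 3 = (-1019901) mod 3 = 0; 0 = 2 — FAILS

Answer: No, fails for both x = 100 and x = -100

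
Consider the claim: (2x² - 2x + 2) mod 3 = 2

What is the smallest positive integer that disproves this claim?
Testing positive integers:
x = 1: LHS = (2·1² - 2·1 + 2) mod 3 = 2 mod 3 = 2; 2 = 2 — holds
x = 2: LHS = (2·2² - 2·2 + 2) mod 3 = 6 mod 3 = 0; 0 = 2 — FAILS  ← smallest positive counterexample

Answer: x = 2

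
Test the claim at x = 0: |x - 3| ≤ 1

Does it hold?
x = 0: LHS = |0 - 3| = |-3| = 3; 3 ≤ 1 — FAILS

The relation fails at x = 0, so x = 0 is a counterexample.

Answer: No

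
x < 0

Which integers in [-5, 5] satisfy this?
Holds for: {-5, -4, -3, -2, -1}
Fails for: {0, 1, 2, 3, 4, 5}

Answer: {-5, -4, -3, -2, -1}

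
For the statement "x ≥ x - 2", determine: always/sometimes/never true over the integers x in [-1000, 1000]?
Over all integers in [-1000, 1000], LHS − RHS is smallest at x = 0, where it equals 2:
x = 0: RHS = 0 - 2 = -2; 0 ≥ -2 — holds
At the ends of the range:
x = -1000: RHS = (-1000) - 2 = -1002; -1000 ≥ -1002 — holds
x = 1000: RHS = 1000 - 2 = 998; 1000 ≥ 998 — holds
Hence LHS − RHS is never negative, i.e. LHS ≥ RHS throughout, so the relation holds for every integer in [-1000, 1000].

No counterexample exists.

Answer: Always true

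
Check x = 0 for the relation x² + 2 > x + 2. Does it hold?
x = 0: LHS = 0² + 2 = 2, RHS = 0 + 2 = 2; 2 > 2 — FAILS

The relation fails at x = 0, so x = 0 is a counterexample.

Answer: No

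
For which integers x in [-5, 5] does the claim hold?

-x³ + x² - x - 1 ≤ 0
Holds for: {0, 1, 2, 3, 4, 5}
Fails for: {-5, -4, -3, -2, -1}

Answer: {0, 1, 2, 3, 4, 5}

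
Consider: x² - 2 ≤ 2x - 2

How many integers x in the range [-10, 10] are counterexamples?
Counterexamples in [-10, 10]: {-10, -9, -8, -7, -6, -5, -4, -3, -2, -1, 3, 4, 5, 6, 7, 8, 9, 10}.

Counting them gives 18 values.

Answer: 18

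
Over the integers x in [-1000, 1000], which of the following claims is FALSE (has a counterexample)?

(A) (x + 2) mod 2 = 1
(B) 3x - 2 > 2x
(A) x = 0: LHS = (0 + 2) mod 2 = 2 mod 2 = 0; 0 = 1 — FAILS
(B) x = 0: LHS = 3·0 - 2 = -2, RHS = 2·0 = 0; -2 > 0 — FAILS

Answer: Both A and B are false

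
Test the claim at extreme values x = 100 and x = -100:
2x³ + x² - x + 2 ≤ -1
x = 100: LHS = 2·100³ + 100² - 100 + 2 = 2009902; 2009902 ≤ -1 — FAILS
x = -100: LHS = 2·(-100)³ + (-100)² - (-100) + 2 = -1989898; -1989898 ≤ -1 — holds

Answer: Partially: fails for x = 100, holds for x = -100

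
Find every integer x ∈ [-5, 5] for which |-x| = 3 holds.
Holds for: {-3, 3}
Fails for: {-5, -4, -2, -1, 0, 1, 2, 4, 5}

Answer: {-3, 3}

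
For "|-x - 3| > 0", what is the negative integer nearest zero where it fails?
Testing negative integers from -1 downward:
x = -1: LHS = |-(-1) - 3| = |-2| = 2; 2 > 0 — holds
x = -2: LHS = |-(-2) - 3| = |-1| = 1; 1 > 0 — holds
x = -3: LHS = |-(-3) - 3| = |0| = 0; 0 > 0 — FAILS  ← closest negative counterexample to 0

Answer: x = -3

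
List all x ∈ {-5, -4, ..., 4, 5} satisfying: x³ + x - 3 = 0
Track d = LHS − RHS over the integers in [-5, 5]. Equality would need d = 0, but d changes sign only between consecutive integers, jumping over 0:
x = 1: LHS = 1³ + 1 - 3 = -1; -1 = 0 — FAILS  (d = -1)
x = 2: LHS = 2³ + 2 - 3 = 7; 7 = 0 — FAILS  (d = 7)
Away from these crossings d keeps a constant sign, and checking every integer in [-5, 5] confirms d ≠ 0 throughout. Hence the two sides are never equal, so the claimed relation (=) fails for every integer in [-5, 5].

Answer: None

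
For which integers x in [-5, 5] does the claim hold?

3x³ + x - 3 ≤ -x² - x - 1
Holds for: {-5, -4, -3, -2, -1, 0}
Fails for: {1, 2, 3, 4, 5}

Answer: {-5, -4, -3, -2, -1, 0}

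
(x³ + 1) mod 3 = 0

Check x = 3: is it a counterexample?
Substitute x = 3 into the relation:
x = 3: LHS = (3³ + 1) mod 3 = 28 mod 3 = 1; 1 = 0 — FAILS

Since the claim fails at x = 3, this value is a counterexample.

Answer: Yes, x = 3 is a counterexample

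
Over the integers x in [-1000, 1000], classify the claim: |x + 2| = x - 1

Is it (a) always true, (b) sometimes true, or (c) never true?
Over all integers in [-1000, 1000], LHS − RHS is always positive; it is smallest at x = 0, where it equals 3:
x = 0: LHS = |0 + 2| = |2| = 2, RHS = 0 - 1 = -1; 2 = -1 — FAILS
At the ends of the range:
x = -1000: LHS = |(-1000) + 2| = |-998| = 998, RHS = (-1000) - 1 = -1001; 998 = -1001 — FAILS
x = 1000: LHS = |1000 + 2| = |1002| = 1002, RHS = 1000 - 1 = 999; 1002 = 999 — FAILS
Hence LHS − RHS is never 0, i.e. the two sides are never equal, so the claimed relation (=) fails for every integer in [-1000, 1000].

No integer in the range satisfies it.

Answer: Never true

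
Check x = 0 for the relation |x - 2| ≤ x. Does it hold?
x = 0: LHS = |0 - 2| = |-2| = 2; 2 ≤ 0 — FAILS

The relation fails at x = 0, so x = 0 is a counterexample.

Answer: No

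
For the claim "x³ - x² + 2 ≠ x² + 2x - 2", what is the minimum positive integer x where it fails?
Testing positive integers:
x = 1: LHS = 1³ - 1² + 2 = 2, RHS = 1² + 2·1 - 2 = 1; 2 ≠ 1 — holds
x = 2: LHS = 2³ - 2² + 2 = 6, RHS = 2² + 2·2 - 2 = 6; 6 ≠ 6 — FAILS  ← smallest positive counterexample

Answer: x = 2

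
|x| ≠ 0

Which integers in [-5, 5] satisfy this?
Holds for: {-5, -4, -3, -2, -1, 1, 2, 3, 4, 5}
Fails for: {0}

Answer: {-5, -4, -3, -2, -1, 1, 2, 3, 4, 5}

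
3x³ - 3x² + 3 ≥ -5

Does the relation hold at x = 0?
x = 0: LHS = 3·0³ - 3·0² + 3 = 3; 3 ≥ -5 — holds

The relation is satisfied at x = 0.

Answer: Yes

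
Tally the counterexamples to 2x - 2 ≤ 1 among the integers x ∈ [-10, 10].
Counterexamples in [-10, 10]: {2, 3, 4, 5, 6, 7, 8, 9, 10}.

Counting them gives 9 values.

Answer: 9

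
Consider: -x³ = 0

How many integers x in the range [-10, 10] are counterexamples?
Counterexamples in [-10, 10]: {-10, -9, -8, -7, -6, -5, -4, -3, -2, -1, 1, 2, 3, 4, 5, 6, 7, 8, 9, 10}.

Counting them gives 20 values.

Answer: 20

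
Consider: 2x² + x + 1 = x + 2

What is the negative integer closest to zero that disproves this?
Testing negative integers from -1 downward:
x = -1: LHS = 2·(-1)² + (-1) + 1 = 2, RHS = (-1) + 2 = 1; 2 = 1 — FAILS  ← closest negative counterexample to 0

Answer: x = -1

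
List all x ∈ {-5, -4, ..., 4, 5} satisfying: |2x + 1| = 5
Holds for: {-3, 2}
Fails for: {-5, -4, -2, -1, 0, 1, 3, 4, 5}

Answer: {-3, 2}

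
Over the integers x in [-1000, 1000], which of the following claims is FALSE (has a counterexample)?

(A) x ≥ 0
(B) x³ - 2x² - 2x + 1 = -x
(A) x = -1: -1 ≥ 0 — FAILS
(B) x = 0: LHS = 0³ - 2·0² - 2·0 + 1 = 1, RHS = -0 = 0; 1 = 0 — FAILS

Answer: Both A and B are false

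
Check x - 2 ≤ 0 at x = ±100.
x = 100: LHS = 100 - 2 = 98; 98 ≤ 0 — FAILS
x = -100: LHS = (-100) - 2 = -102; -102 ≤ 0 — holds

Answer: Partially: fails for x = 100, holds for x = -100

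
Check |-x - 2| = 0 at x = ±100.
x = 100: LHS = |-100 - 2| = |-102| = 102; 102 = 0 — FAILS
x = -100: LHS = |-(-100) - 2| = |98| = 98; 98 = 0 — FAILS

Answer: No, fails for both x = 100 and x = -100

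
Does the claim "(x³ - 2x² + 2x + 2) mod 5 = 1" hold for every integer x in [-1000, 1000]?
The claim fails at x = 0:
x = 0: LHS = (0³ - 2·0² + 2·0 + 2) mod 5 = 2 mod 5 = 2; 2 = 1 — FAILS

Because a single integer refutes it, the statement is false.

Answer: False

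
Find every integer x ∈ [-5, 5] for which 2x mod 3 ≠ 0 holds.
Holds for: {-5, -4, -2, -1, 1, 2, 4, 5}
Fails for: {-3, 0, 3}

Answer: {-5, -4, -2, -1, 1, 2, 4, 5}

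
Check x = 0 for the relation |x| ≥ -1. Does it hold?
x = 0: LHS = |0| = 0; 0 ≥ -1 — holds

The relation is satisfied at x = 0.

Answer: Yes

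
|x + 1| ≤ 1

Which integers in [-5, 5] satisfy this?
Holds for: {-2, -1, 0}
Fails for: {-5, -4, -3, 1, 2, 3, 4, 5}

Answer: {-2, -1, 0}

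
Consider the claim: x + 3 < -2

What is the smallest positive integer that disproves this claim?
Testing positive integers:
x = 1: LHS = 1 + 3 = 4; 4 < -2 — FAILS  ← smallest positive counterexample

Answer: x = 1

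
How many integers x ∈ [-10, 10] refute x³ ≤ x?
Counterexamples in [-10, 10]: {2, 3, 4, 5, 6, 7, 8, 9, 10}.

Counting them gives 9 values.

Answer: 9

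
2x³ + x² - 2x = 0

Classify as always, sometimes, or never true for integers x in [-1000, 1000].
Holds at x = 0: LHS = 2·0³ + 0² - 2·0 = 0; 0 = 0 — holds
Fails at x = 1: LHS = 2·1³ + 1² - 2·1 = 1; 1 = 0 — FAILS
It is satisfied by some integers in the range but not all.

Answer: Sometimes true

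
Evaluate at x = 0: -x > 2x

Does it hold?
x = 0: LHS = -0 = 0, RHS = 2·0 = 0; 0 > 0 — FAILS

The relation fails at x = 0, so x = 0 is a counterexample.

Answer: No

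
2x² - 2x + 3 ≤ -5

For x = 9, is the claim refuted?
Substitute x = 9 into the relation:
x = 9: LHS = 2·9² - 2·9 + 3 = 147; 147 ≤ -5 — FAILS

Since the claim fails at x = 9, this value is a counterexample.

Answer: Yes, x = 9 is a counterexample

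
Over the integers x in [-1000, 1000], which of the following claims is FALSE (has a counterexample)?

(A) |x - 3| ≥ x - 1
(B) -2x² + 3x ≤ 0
(A) x = 3: LHS = |3 - 3| = |0| = 0, RHS = 3 - 1 = 2; 0 ≥ 2 — FAILS
(B) x = 1: LHS = -2·1² + 3·1 = 1; 1 ≤ 0 — FAILS

Answer: Both A and B are false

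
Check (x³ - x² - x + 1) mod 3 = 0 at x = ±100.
x = 100: LHS = (100³ - 100² - 100 + 1) mod 3 = 989901 mod 3 = 0; 0 = 0 — holds
x = -100: LHS = ((-100)³ - (-100)² - (-100) + 1) mod 3 = (-1009899) mod 3 = 0; 0 = 0 — holds

Answer: Yes, holds for both x = 100 and x = -100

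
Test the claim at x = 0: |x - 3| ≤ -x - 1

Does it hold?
x = 0: LHS = |0 - 3| = |-3| = 3, RHS = -0 - 1 = -1; 3 ≤ -1 — FAILS

The relation fails at x = 0, so x = 0 is a counterexample.

Answer: No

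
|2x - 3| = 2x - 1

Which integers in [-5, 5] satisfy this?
Holds for: {1}
Fails for: {-5, -4, -3, -2, -1, 0, 2, 3, 4, 5}

Answer: {1}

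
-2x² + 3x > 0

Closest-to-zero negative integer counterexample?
Testing negative integers from -1 downward:
x = -1: LHS = -2·(-1)² + 3·(-1) = -5; -5 > 0 — FAILS  ← closest negative counterexample to 0

Answer: x = -1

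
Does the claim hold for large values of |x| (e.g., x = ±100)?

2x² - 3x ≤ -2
x = 100: LHS = 2·100² - 3·100 = 19700; 19700 ≤ -2 — FAILS
x = -100: LHS = 2·(-100)² - 3·(-100) = 20300; 20300 ≤ -2 — FAILS

Answer: No, fails for both x = 100 and x = -100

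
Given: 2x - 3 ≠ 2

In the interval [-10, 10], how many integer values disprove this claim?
Track d = LHS − RHS over the integers in [-10, 10]. Equality would need d = 0, but d changes sign only between consecutive integers, jumping over 0:
x = 2: LHS = 2·2 - 3 = 1; 1 ≠ 2 — holds  (d = -1)
x = 3: LHS = 2·3 - 3 = 3; 3 ≠ 2 — holds  (d = 1)
Away from these crossings d keeps a constant sign, and checking every integer in [-10, 10] confirms d ≠ 0 throughout. Hence the two sides are never equal, so the relation holds for every integer in [-10, 10].

No counterexample appears in that range.

Answer: 0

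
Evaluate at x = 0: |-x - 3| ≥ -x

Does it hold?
x = 0: LHS = |-0 - 3| = |-3| = 3, RHS = -0 = 0; 3 ≥ 0 — holds

The relation is satisfied at x = 0.

Answer: Yes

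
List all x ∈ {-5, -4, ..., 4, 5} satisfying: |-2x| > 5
Holds for: {-5, -4, -3, 3, 4, 5}
Fails for: {-2, -1, 0, 1, 2}

Answer: {-5, -4, -3, 3, 4, 5}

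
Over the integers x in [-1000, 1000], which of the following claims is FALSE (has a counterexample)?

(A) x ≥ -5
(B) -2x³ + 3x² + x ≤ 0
(A) x = -6: -6 ≥ -5 — FAILS
(B) x = 1: LHS = -2·1³ + 3·1² + 1 = 2; 2 ≤ 0 — FAILS

Answer: Both A and B are false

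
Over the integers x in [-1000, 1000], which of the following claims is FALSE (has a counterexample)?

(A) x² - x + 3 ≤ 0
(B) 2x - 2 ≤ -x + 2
(A) x = 0: LHS = 0² - 0 + 3 = 3; 3 ≤ 0 — FAILS
(B) x = 2: LHS = 2·2 - 2 = 2, RHS = -2 + 2 = 0; 2 ≤ 0 — FAILS

Answer: Both A and B are false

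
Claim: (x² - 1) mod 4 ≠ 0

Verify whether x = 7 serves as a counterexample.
Substitute x = 7 into the relation:
x = 7: LHS = (7² - 1) mod 4 = 48 mod 4 = 0; 0 ≠ 0 — FAILS

Since the claim fails at x = 7, this value is a counterexample.

Answer: Yes, x = 7 is a counterexample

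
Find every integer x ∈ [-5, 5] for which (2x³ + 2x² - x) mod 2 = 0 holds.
Holds for: {-4, -2, 0, 2, 4}
Fails for: {-5, -3, -1, 1, 3, 5}

Answer: {-4, -2, 0, 2, 4}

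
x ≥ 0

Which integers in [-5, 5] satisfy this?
Holds for: {0, 1, 2, 3, 4, 5}
Fails for: {-5, -4, -3, -2, -1}

Answer: {0, 1, 2, 3, 4, 5}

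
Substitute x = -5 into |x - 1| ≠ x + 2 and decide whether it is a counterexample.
Substitute x = -5 into the relation:
x = -5: LHS = |(-5) - 1| = |-6| = 6, RHS = (-5) + 2 = -3; 6 ≠ -3 — holds

The relation holds at x = -5, so it is not a counterexample.

Answer: No, x = -5 is not a counterexample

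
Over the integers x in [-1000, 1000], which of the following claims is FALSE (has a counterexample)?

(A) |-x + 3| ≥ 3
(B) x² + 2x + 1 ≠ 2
(A) x = 1: LHS = |-1 + 3| = |2| = 2; 2 ≥ 3 — FAILS

(B) Track d = LHS − RHS over the integers in [-1000, 1000]. Equality would need d = 0, but d changes sign only between consecutive integers, jumping over 0:
x = -3: LHS = (-3)² + 2·(-3) + 1 = 4; 4 ≠ 2 — holds  (d = 2)
x = -2: LHS = (-2)² + 2·(-2) + 1 = 1; 1 ≠ 2 — holds  (d = -1)
x = 0: LHS = 0² + 2·0 + 1 = 1; 1 ≠ 2 — holds  (d = -1)
x = 1: LHS = 1² + 2·1 + 1 = 4; 4 ≠ 2 — holds  (d = 2)
Away from these crossings d keeps a constant sign, and checking every integer in [-1000, 1000] confirms d ≠ 0 throughout. Hence the two sides are never equal, so the relation holds for every integer in [-1000, 1000].

Only (A) has a counterexample.

Answer: A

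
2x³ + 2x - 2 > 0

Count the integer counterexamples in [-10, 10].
Counterexamples in [-10, 10]: {-10, -9, -8, -7, -6, -5, -4, -3, -2, -1, 0}.

Counting them gives 11 values.

Answer: 11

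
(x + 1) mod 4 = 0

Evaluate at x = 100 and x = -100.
x = 100: LHS = (100 + 1) mod 4 = 101 mod 4 = 1; 1 = 0 — FAILS
x = -100: LHS = ((-100) + 1) mod 4 = (-99) mod 4 = 1; 1 = 0 — FAILS

Answer: No, fails for both x = 100 and x = -100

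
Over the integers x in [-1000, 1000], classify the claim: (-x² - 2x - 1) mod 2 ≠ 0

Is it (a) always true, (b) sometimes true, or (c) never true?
Holds at x = 0: LHS = (-0² - 2·0 - 1) mod 2 = (-1) mod 2 = 1; 1 ≠ 0 — holds
Fails at x = 1: LHS = (-1² - 2·1 - 1) mod 2 = (-4) mod 2 = 0; 0 ≠ 0 — FAILS
It is satisfied by some integers in the range but not all.

Answer: Sometimes true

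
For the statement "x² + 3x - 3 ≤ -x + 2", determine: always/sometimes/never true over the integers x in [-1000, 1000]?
Holds at x = 0: LHS = 0² + 3·0 - 3 = -3, RHS = -0 + 2 = 2; -3 ≤ 2 — holds
Fails at x = 2: LHS = 2² + 3·2 - 3 = 7, RHS = -2 + 2 = 0; 7 ≤ 0 — FAILS
It is satisfied by some integers in the range but not all.

Answer: Sometimes true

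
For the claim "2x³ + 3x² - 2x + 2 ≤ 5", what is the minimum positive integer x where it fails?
Testing positive integers:
x = 1: LHS = 2·1³ + 3·1² - 2·1 + 2 = 5; 5 ≤ 5 — holds
x = 2: LHS = 2·2³ + 3·2² - 2·2 + 2 = 26; 26 ≤ 5 — FAILS  ← smallest positive counterexample

Answer: x = 2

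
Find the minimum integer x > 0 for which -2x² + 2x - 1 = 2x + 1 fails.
Testing positive integers:
x = 1: LHS = -2·1² + 2·1 - 1 = -1, RHS = 2·1 + 1 = 3; -1 = 3 — FAILS  ← smallest positive counterexample

Answer: x = 1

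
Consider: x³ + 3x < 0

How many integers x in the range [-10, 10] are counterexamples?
Counterexamples in [-10, 10]: {0, 1, 2, 3, 4, 5, 6, 7, 8, 9, 10}.

Counting them gives 11 values.

Answer: 11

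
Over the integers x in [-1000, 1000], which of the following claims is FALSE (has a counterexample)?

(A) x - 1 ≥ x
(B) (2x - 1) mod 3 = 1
(A) x = 0: LHS = 0 - 1 = -1; -1 ≥ 0 — FAILS
(B) x = 0: LHS = (2·0 - 1) mod 3 = (-1) mod 3 = 2; 2 = 1 — FAILS

Answer: Both A and B are false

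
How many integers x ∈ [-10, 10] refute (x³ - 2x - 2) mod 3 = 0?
Counterexamples in [-10, 10]: {-10, -9, -7, -6, -4, -3, -1, 0, 2, 3, 5, 6, 8, 9}.

Counting them gives 14 values.

Answer: 14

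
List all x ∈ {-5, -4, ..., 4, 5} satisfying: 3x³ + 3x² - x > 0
Holds for: {-1, 1, 2, 3, 4, 5}
Fails for: {-5, -4, -3, -2, 0}

Answer: {-1, 1, 2, 3, 4, 5}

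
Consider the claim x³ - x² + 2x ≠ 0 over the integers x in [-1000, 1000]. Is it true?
The claim fails at x = 0:
x = 0: LHS = 0³ - 0² + 2·0 = 0; 0 ≠ 0 — FAILS

Because a single integer refutes it, the statement is false.

Answer: False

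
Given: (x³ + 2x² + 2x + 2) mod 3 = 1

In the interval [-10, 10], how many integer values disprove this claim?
Counterexamples in [-10, 10]: {-9, -6, -3, 0, 3, 6, 9}.

Counting them gives 7 values.

Answer: 7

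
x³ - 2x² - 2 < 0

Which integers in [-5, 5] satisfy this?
Holds for: {-5, -4, -3, -2, -1, 0, 1, 2}
Fails for: {3, 4, 5}

Answer: {-5, -4, -3, -2, -1, 0, 1, 2}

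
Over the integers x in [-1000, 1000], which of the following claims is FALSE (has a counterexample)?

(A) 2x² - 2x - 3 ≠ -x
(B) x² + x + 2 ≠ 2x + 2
(A) x = -1: LHS = 2·(-1)² - 2·(-1) - 3 = 1, RHS = -(-1) = 1; 1 ≠ 1 — FAILS
(B) x = 0: LHS = 0² + 0 + 2 = 2, RHS = 2·0 + 2 = 2; 2 ≠ 2 — FAILS

Answer: Both A and B are false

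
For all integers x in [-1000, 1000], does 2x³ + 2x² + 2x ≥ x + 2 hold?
The claim fails at x = 0:
x = 0: LHS = 2·0³ + 2·0² + 2·0 = 0, RHS = 0 + 2 = 2; 0 ≥ 2 — FAILS

Because a single integer refutes it, the statement is false.

Answer: False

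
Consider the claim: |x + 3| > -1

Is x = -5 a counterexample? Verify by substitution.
Substitute x = -5 into the relation:
x = -5: LHS = |(-5) + 3| = |-2| = 2; 2 > -1 — holds

The relation holds at x = -5, so it is not a counterexample.

Answer: No, x = -5 is not a counterexample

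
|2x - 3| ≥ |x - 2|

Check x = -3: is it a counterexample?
Substitute x = -3 into the relation:
x = -3: LHS = |2·(-3) - 3| = |-9| = 9, RHS = |(-3) - 2| = |-5| = 5; 9 ≥ 5 — holds

The relation holds at x = -3, so it is not a counterexample.

Answer: No, x = -3 is not a counterexample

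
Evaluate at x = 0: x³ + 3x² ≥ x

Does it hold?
x = 0: LHS = 0³ + 3·0² = 0; 0 ≥ 0 — holds

The relation is satisfied at x = 0.

Answer: Yes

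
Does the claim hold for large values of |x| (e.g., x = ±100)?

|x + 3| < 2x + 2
x = 100: LHS = |100 + 3| = |103| = 103, RHS = 2·100 + 2 = 202; 103 < 202 — holds
x = -100: LHS = |(-100) + 3| = |-97| = 97, RHS = 2·(-100) + 2 = -198; 97 < -198 — FAILS

Answer: Partially: holds for x = 100, fails for x = -100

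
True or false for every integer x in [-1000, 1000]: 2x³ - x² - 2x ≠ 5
Track d = LHS − RHS over the integers in [-1000, 1000]. Equality would need d = 0, but d changes sign only between consecutive integers, jumping over 0:
x = 1: LHS = 2·1³ - 1² - 2·1 = -1; -1 ≠ 5 — holds  (d = -6)
x = 2: LHS = 2·2³ - 2² - 2·2 = 8; 8 ≠ 5 — holds  (d = 3)
Away from these crossings d keeps a constant sign, and checking every integer in [-1000, 1000] confirms d ≠ 0 throughout. Hence the two sides are never equal, so the relation holds for every integer in [-1000, 1000].

No counterexample exists.

Answer: True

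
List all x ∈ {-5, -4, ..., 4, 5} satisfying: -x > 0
Holds for: {-5, -4, -3, -2, -1}
Fails for: {0, 1, 2, 3, 4, 5}

Answer: {-5, -4, -3, -2, -1}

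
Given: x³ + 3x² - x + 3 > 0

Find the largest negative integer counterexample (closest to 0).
Testing negative integers from -1 downward:
x = -1: LHS = (-1)³ + 3·(-1)² - (-1) + 3 = 6; 6 > 0 — holds
x = -2: LHS = (-2)³ + 3·(-2)² - (-2) + 3 = 9; 9 > 0 — holds
x = -3: LHS = (-3)³ + 3·(-3)² - (-3) + 3 = 6; 6 > 0 — holds
x = -4: LHS = (-4)³ + 3·(-4)² - (-4) + 3 = -9; -9 > 0 — FAILS  ← closest negative counterexample to 0

Answer: x = -4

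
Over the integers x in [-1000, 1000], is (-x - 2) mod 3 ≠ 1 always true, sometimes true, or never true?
Holds at x = 1: LHS = (-1 - 2) mod 3 = (-3) mod 3 = 0; 0 ≠ 1 — holds
Fails at x = 0: LHS = (-0 - 2) mod 3 = (-2) mod 3 = 1; 1 ≠ 1 — FAILS
It is satisfied by some integers in the range but not all.

Answer: Sometimes true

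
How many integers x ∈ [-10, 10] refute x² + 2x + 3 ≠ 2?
Counterexamples in [-10, 10]: {-1}.

Counting them gives 1 values.

Answer: 1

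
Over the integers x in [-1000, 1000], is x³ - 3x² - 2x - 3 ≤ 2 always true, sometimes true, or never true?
Holds at x = 0: LHS = 0³ - 3·0² - 2·0 - 3 = -3; -3 ≤ 2 — holds
Fails at x = 4: LHS = 4³ - 3·4² - 2·4 - 3 = 5; 5 ≤ 2 — FAILS
It is satisfied by some integers in the range but not all.

Answer: Sometimes true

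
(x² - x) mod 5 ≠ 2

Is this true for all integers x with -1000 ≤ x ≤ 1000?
The claim fails at x = -1:
x = -1: LHS = ((-1)² - (-1)) mod 5 = 2 mod 5 = 2; 2 ≠ 2 — FAILS

Because a single integer refutes it, the statement is false.

Answer: False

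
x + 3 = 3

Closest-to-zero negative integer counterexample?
Testing negative integers from -1 downward:
x = -1: LHS = (-1) + 3 = 2; 2 = 3 — FAILS  ← closest negative counterexample to 0

Answer: x = -1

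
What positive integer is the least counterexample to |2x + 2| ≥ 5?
Testing positive integers:
x = 1: LHS = |2·1 + 2| = |4| = 4; 4 ≥ 5 — FAILS  ← smallest positive counterexample

Answer: x = 1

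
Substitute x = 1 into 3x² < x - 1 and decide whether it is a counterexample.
Substitute x = 1 into the relation:
x = 1: LHS = 3·1² = 3, RHS = 1 - 1 = 0; 3 < 0 — FAILS

Since the claim fails at x = 1, this value is a counterexample.

Answer: Yes, x = 1 is a counterexample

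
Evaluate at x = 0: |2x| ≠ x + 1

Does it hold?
x = 0: LHS = |2·0| = |0| = 0, RHS = 0 + 1 = 1; 0 ≠ 1 — holds

The relation is satisfied at x = 0.

Answer: Yes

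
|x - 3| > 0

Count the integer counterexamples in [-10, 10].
Counterexamples in [-10, 10]: {3}.

Counting them gives 1 values.

Answer: 1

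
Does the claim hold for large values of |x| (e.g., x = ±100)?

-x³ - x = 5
x = 100: LHS = -100³ - 100 = -1000100; -1000100 = 5 — FAILS
x = -100: LHS = -(-100)³ - (-100) = 1000100; 1000100 = 5 — FAILS

Answer: No, fails for both x = 100 and x = -100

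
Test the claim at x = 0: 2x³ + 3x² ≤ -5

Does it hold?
x = 0: LHS = 2·0³ + 3·0² = 0; 0 ≤ -5 — FAILS

The relation fails at x = 0, so x = 0 is a counterexample.

Answer: No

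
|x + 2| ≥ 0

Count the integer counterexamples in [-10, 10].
An absolute value is never negative, so the left side is ≥ 0 for every x, while the right side is 0. Tightest case in [-10, 10] is x = -2:
x = -2: LHS = |(-2) + 2| = |0| = 0; 0 ≥ 0 — holds
Hence LHS − RHS is never negative, i.e. LHS ≥ RHS throughout, so the relation holds for every integer in [-10, 10].

No counterexample appears in that range.

Answer: 0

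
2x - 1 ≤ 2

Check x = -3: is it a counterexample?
Substitute x = -3 into the relation:
x = -3: LHS = 2·(-3) - 1 = -7; -7 ≤ 2 — holds

The claim holds here, so x = -3 is not a counterexample. (A counterexample exists elsewhere, e.g. x = 2.)

Answer: No, x = -3 is not a counterexample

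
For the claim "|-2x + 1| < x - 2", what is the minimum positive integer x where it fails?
Testing positive integers:
x = 1: LHS = |-2·1 + 1| = |-1| = 1, RHS = 1 - 2 = -1; 1 < -1 — FAILS  ← smallest positive counterexample

Answer: x = 1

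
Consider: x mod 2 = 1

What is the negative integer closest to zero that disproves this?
Testing negative integers from -1 downward:
x = -1: LHS = (-1) mod 2 = 1; 1 = 1 — holds
x = -2: LHS = (-2) mod 2 = 0; 0 = 1 — FAILS  ← closest negative counterexample to 0

Answer: x = -2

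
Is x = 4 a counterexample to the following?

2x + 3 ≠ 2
Substitute x = 4 into the relation:
x = 4: LHS = 2·4 + 3 = 11; 11 ≠ 2 — holds

The relation holds at x = 4, so it is not a counterexample.

Answer: No, x = 4 is not a counterexample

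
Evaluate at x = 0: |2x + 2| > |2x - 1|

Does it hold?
x = 0: LHS = |2·0 + 2| = |2| = 2, RHS = |2·0 - 1| = |-1| = 1; 2 > 1 — holds

The relation is satisfied at x = 0.

Answer: Yes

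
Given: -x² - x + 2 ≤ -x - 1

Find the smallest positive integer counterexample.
Testing positive integers:
x = 1: LHS = -1² - 1 + 2 = 0, RHS = -1 - 1 = -2; 0 ≤ -2 — FAILS  ← smallest positive counterexample

Answer: x = 1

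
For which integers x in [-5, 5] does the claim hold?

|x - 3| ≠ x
Track d = LHS − RHS over the integers in [-5, 5]. Equality would need d = 0, but d changes sign only between consecutive integers, jumping over 0:
x = 1: LHS = |1 - 3| = |-2| = 2; 2 ≠ 1 — holds  (d = 1)
x = 2: LHS = |2 - 3| = |-1| = 1; 1 ≠ 2 — holds  (d = -1)
Away from these crossings d keeps a constant sign, and checking every integer in [-5, 5] confirms d ≠ 0 throughout. Hence the two sides are never equal, so the relation holds for every integer in [-5, 5].

Answer: All integers in [-5, 5]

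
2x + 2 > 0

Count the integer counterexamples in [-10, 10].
Counterexamples in [-10, 10]: {-10, -9, -8, -7, -6, -5, -4, -3, -2, -1}.

Counting them gives 10 values.

Answer: 10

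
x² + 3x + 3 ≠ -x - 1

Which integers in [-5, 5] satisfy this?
Holds for: {-5, -4, -3, -1, 0, 1, 2, 3, 4, 5}
Fails for: {-2}

Answer: {-5, -4, -3, -1, 0, 1, 2, 3, 4, 5}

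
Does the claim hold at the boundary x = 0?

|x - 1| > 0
x = 0: LHS = |0 - 1| = |-1| = 1; 1 > 0 — holds

The relation is satisfied at x = 0.

Answer: Yes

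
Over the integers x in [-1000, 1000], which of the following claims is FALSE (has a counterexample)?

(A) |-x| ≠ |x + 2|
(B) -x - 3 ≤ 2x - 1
(A) x = -1: LHS = |-(-1)| = |1| = 1, RHS = |(-1) + 2| = |1| = 1; 1 ≠ 1 — FAILS
(B) x = -1: LHS = -(-1) - 3 = -2, RHS = 2·(-1) - 1 = -3; -2 ≤ -3 — FAILS

Answer: Both A and B are false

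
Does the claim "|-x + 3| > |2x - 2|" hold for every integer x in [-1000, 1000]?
The claim fails at x = -1:
x = -1: LHS = |-(-1) + 3| = |4| = 4, RHS = |2·(-1) - 2| = |-4| = 4; 4 > 4 — FAILS

Because a single integer refutes it, the statement is false.

Answer: False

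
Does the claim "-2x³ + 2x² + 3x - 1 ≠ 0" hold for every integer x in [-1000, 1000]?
The claim fails at x = -1:
x = -1: LHS = -2·(-1)³ + 2·(-1)² + 3·(-1) - 1 = 0; 0 ≠ 0 — FAILS

Because a single integer refutes it, the statement is false.

Answer: False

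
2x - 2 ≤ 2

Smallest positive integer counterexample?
Testing positive integers:
x = 1: LHS = 2·1 - 2 = 0; 0 ≤ 2 — holds
x = 2: LHS = 2·2 - 2 = 2; 2 ≤ 2 — holds
x = 3: LHS = 2·3 - 2 = 4; 4 ≤ 2 — FAILS  ← smallest positive counterexample

Answer: x = 3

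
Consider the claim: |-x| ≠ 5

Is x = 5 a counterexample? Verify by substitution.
Substitute x = 5 into the relation:
x = 5: LHS = |-5| = 5; 5 ≠ 5 — FAILS

Since the claim fails at x = 5, this value is a counterexample.

Answer: Yes, x = 5 is a counterexample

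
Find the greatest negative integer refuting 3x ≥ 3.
Testing negative integers from -1 downward:
x = -1: LHS = 3·(-1) = -3; -3 ≥ 3 — FAILS  ← closest negative counterexample to 0

Answer: x = -1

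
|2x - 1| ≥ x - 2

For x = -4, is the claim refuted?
Substitute x = -4 into the relation:
x = -4: LHS = |2·(-4) - 1| = |-9| = 9, RHS = (-4) - 2 = -6; 9 ≥ -6 — holds

The relation holds at x = -4, so it is not a counterexample.

Answer: No, x = -4 is not a counterexample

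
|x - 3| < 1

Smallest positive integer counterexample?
Testing positive integers:
x = 1: LHS = |1 - 3| = |-2| = 2; 2 < 1 — FAILS  ← smallest positive counterexample

Answer: x = 1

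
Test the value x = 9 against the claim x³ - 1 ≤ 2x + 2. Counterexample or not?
Substitute x = 9 into the relation:
x = 9: LHS = 9³ - 1 = 728, RHS = 2·9 + 2 = 20; 728 ≤ 20 — FAILS

Since the claim fails at x = 9, this value is a counterexample.

Answer: Yes, x = 9 is a counterexample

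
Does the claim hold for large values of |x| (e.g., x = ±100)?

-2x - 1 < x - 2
x = 100: LHS = -2·100 - 1 = -201, RHS = 100 - 2 = 98; -201 < 98 — holds
x = -100: LHS = -2·(-100) - 1 = 199, RHS = (-100) - 2 = -102; 199 < -102 — FAILS

Answer: Partially: holds for x = 100, fails for x = -100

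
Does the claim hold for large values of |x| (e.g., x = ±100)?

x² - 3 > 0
x = 100: LHS = 100² - 3 = 9997; 9997 > 0 — holds
x = -100: LHS = (-100)² - 3 = 9997; 9997 > 0 — holds

Answer: Yes, holds for both x = 100 and x = -100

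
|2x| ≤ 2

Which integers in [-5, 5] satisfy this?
Holds for: {-1, 0, 1}
Fails for: {-5, -4, -3, -2, 2, 3, 4, 5}

Answer: {-1, 0, 1}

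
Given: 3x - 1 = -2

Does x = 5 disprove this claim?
Substitute x = 5 into the relation:
x = 5: LHS = 3·5 - 1 = 14; 14 = -2 — FAILS

Since the claim fails at x = 5, this value is a counterexample.

Answer: Yes, x = 5 is a counterexample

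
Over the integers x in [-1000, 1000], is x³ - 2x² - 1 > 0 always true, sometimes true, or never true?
Holds at x = 3: LHS = 3³ - 2·3² - 1 = 8; 8 > 0 — holds
Fails at x = 0: LHS = 0³ - 2·0² - 1 = -1; -1 > 0 — FAILS
It is satisfied by some integers in the range but not all.

Answer: Sometimes true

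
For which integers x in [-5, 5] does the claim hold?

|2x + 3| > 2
Holds for: {-5, -4, -3, 0, 1, 2, 3, 4, 5}
Fails for: {-2, -1}

Answer: {-5, -4, -3, 0, 1, 2, 3, 4, 5}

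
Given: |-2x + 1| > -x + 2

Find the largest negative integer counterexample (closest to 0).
Testing negative integers from -1 downward:
x = -1: LHS = |-2·(-1) + 1| = |3| = 3, RHS = -(-1) + 2 = 3; 3 > 3 — FAILS  ← closest negative counterexample to 0

Answer: x = -1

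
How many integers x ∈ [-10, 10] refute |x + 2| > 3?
Counterexamples in [-10, 10]: {-5, -4, -3, -2, -1, 0, 1}.

Counting them gives 7 values.

Answer: 7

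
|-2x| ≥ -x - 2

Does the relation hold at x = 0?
x = 0: LHS = |-2·0| = |0| = 0, RHS = -0 - 2 = -2; 0 ≥ -2 — holds

The relation is satisfied at x = 0.

Answer: Yes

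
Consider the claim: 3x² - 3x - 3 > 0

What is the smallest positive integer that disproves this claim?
Testing positive integers:
x = 1: LHS = 3·1² - 3·1 - 3 = -3; -3 > 0 — FAILS  ← smallest positive counterexample

Answer: x = 1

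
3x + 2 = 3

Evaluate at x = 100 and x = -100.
x = 100: LHS = 3·100 + 2 = 302; 302 = 3 — FAILS
x = -100: LHS = 3·(-100) + 2 = -298; -298 = 3 — FAILS

Answer: No, fails for both x = 100 and x = -100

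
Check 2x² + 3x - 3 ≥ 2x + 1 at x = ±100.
x = 100: LHS = 2·100² + 3·100 - 3 = 20297, RHS = 2·100 + 1 = 201; 20297 ≥ 201 — holds
x = -100: LHS = 2·(-100)² + 3·(-100) - 3 = 19697, RHS = 2·(-100) + 1 = -199; 19697 ≥ -199 — holds

Answer: Yes, holds for both x = 100 and x = -100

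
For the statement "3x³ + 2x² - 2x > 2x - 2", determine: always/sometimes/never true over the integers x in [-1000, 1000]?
Holds at x = 0: LHS = 3·0³ + 2·0² - 2·0 = 0, RHS = 2·0 - 2 = -2; 0 > -2 — holds
Fails at x = -2: LHS = 3·(-2)³ + 2·(-2)² - 2·(-2) = -12, RHS = 2·(-2) - 2 = -6; -12 > -6 — FAILS
It is satisfied by some integers in the range but not all.

Answer: Sometimes true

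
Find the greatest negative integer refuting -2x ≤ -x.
Testing negative integers from -1 downward:
x = -1: LHS = -2·(-1) = 2, RHS = -(-1) = 1; 2 ≤ 1 — FAILS  ← closest negative counterexample to 0

Answer: x = -1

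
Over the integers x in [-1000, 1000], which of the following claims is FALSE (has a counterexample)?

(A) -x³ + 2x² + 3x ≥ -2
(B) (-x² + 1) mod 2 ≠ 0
(A) x = 4: LHS = -4³ + 2·4² + 3·4 = -20; -20 ≥ -2 — FAILS
(B) x = 1: LHS = (-1² + 1) mod 2 = 0 mod 2 = 0; 0 ≠ 0 — FAILS

Answer: Both A and B are false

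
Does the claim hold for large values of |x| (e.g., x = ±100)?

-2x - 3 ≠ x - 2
x = 100: LHS = -2·100 - 3 = -203, RHS = 100 - 2 = 98; -203 ≠ 98 — holds
x = -100: LHS = -2·(-100) - 3 = 197, RHS = (-100) - 2 = -102; 197 ≠ -102 — holds

Answer: Yes, holds for both x = 100 and x = -100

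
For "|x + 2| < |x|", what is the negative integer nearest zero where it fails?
Testing negative integers from -1 downward:
x = -1: LHS = |(-1) + 2| = |1| = 1, RHS = |-1| = 1; 1 < 1 — FAILS  ← closest negative counterexample to 0

Answer: x = -1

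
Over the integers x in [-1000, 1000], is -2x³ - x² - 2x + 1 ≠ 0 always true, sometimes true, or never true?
Track d = LHS − RHS over the integers in [-1000, 1000]. Equality would need d = 0, but d changes sign only between consecutive integers, jumping over 0:
x = 0: LHS = -2·0³ - 0² - 2·0 + 1 = 1; 1 ≠ 0 — holds  (d = 1)
x = 1: LHS = -2·1³ - 1² - 2·1 + 1 = -4; -4 ≠ 0 — holds  (d = -4)
Away from these crossings d keeps a constant sign, and checking every integer in [-1000, 1000] confirms d ≠ 0 throughout. Hence the two sides are never equal, so the relation holds for every integer in [-1000, 1000].

No counterexample exists.

Answer: Always true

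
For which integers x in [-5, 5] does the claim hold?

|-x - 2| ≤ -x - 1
Holds for: {-5, -4, -3, -2}
Fails for: {-1, 0, 1, 2, 3, 4, 5}

Answer: {-5, -4, -3, -2}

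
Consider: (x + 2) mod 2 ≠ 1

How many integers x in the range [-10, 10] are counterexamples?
Counterexamples in [-10, 10]: {-9, -7, -5, -3, -1, 1, 3, 5, 7, 9}.

Counting them gives 10 values.

Answer: 10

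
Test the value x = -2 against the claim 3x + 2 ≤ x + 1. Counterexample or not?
Substitute x = -2 into the relation:
x = -2: LHS = 3·(-2) + 2 = -4, RHS = (-2) + 1 = -1; -4 ≤ -1 — holds

The claim holds here, so x = -2 is not a counterexample. (A counterexample exists elsewhere, e.g. x = 0.)

Answer: No, x = -2 is not a counterexample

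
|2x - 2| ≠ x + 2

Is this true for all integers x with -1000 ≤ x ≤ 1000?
The claim fails at x = 0:
x = 0: LHS = |2·0 - 2| = |-2| = 2, RHS = 0 + 2 = 2; 2 ≠ 2 — FAILS

Because a single integer refutes it, the statement is false.

Answer: False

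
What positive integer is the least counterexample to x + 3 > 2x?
Testing positive integers:
x = 1: LHS = 1 + 3 = 4, RHS = 2·1 = 2; 4 > 2 — holds
x = 2: LHS = 2 + 3 = 5, RHS = 2·2 = 4; 5 > 4 — holds
x = 3: LHS = 3 + 3 = 6, RHS = 2·3 = 6; 6 > 6 — FAILS  ← smallest positive counterexample

Answer: x = 3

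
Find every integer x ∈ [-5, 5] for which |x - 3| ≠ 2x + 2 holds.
Track d = LHS − RHS over the integers in [-5, 5]. Equality would need d = 0, but d changes sign only between consecutive integers, jumping over 0:
x = 0: LHS = |0 - 3| = |-3| = 3, RHS = 2·0 + 2 = 2; 3 ≠ 2 — holds  (d = 1)
x = 1: LHS = |1 - 3| = |-2| = 2, RHS = 2·1 + 2 = 4; 2 ≠ 4 — holds  (d = -2)
Away from these crossings d keeps a constant sign, and checking every integer in [-5, 5] confirms d ≠ 0 throughout. Hence the two sides are never equal, so the relation holds for every integer in [-5, 5].

Answer: All integers in [-5, 5]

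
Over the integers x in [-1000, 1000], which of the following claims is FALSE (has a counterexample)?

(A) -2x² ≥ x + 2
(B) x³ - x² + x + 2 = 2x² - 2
(A) x = 0: LHS = -2·0² = 0, RHS = 0 + 2 = 2; 0 ≥ 2 — FAILS
(B) x = 0: LHS = 0³ - 0² + 0 + 2 = 2, RHS = 2·0² - 2 = -2; 2 = -2 — FAILS

Answer: Both A and B are false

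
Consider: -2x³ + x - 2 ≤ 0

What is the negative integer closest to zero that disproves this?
Testing negative integers from -1 downward:
x = -1: LHS = -2·(-1)³ + (-1) - 2 = -1; -1 ≤ 0 — holds
x = -2: LHS = -2·(-2)³ + (-2) - 2 = 12; 12 ≤ 0 — FAILS  ← closest negative counterexample to 0

Answer: x = -2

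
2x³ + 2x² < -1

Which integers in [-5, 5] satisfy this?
Holds for: {-5, -4, -3, -2}
Fails for: {-1, 0, 1, 2, 3, 4, 5}

Answer: {-5, -4, -3, -2}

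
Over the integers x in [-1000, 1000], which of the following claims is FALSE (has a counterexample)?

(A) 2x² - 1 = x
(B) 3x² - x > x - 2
(A) x = 0: LHS = 2·0² - 1 = -1; -1 = 0 — FAILS

(B) Over all integers in [-1000, 1000], LHS − RHS is smallest at x = 0, where it equals 2:
x = 0: LHS = 3·0² - 0 = 0, RHS = 0 - 2 = -2; 0 > -2 — holds
At the ends of the range:
x = -1000: LHS = 3·(-1000)² - (-1000) = 3001000, RHS = (-1000) - 2 = -1002; 3001000 > -1002 — holds
x = 1000: LHS = 3·1000² - 1000 = 2999000, RHS = 1000 - 2 = 998; 2999000 > 998 — holds
Hence LHS − RHS is never zero or negative, i.e. LHS > RHS throughout, so the relation holds for every integer in [-1000, 1000].

Only (A) has a counterexample.

Answer: A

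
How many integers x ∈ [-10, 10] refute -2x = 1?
Counterexamples in [-10, 10]: {-10, -9, -8, -7, -6, -5, -4, -3, -2, -1, 0, 1, 2, 3, 4, 5, 6, 7, 8, 9, 10}.

Counting them gives 21 values.

Answer: 21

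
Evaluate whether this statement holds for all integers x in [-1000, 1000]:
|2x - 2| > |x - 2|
The claim fails at x = 0:
x = 0: LHS = |2·0 - 2| = |-2| = 2, RHS = |0 - 2| = |-2| = 2; 2 > 2 — FAILS

Because a single integer refutes it, the statement is false.

Answer: False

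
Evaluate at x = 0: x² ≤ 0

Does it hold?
x = 0: LHS = 0² = 0; 0 ≤ 0 — holds

The relation is satisfied at x = 0.

Answer: Yes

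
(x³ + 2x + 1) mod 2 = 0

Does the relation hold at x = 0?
x = 0: LHS = (0³ + 2·0 + 1) mod 2 = 1 mod 2 = 1; 1 = 0 — FAILS

The relation fails at x = 0, so x = 0 is a counterexample.

Answer: No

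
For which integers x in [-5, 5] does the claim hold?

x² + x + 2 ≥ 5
Holds for: {-5, -4, -3, 2, 3, 4, 5}
Fails for: {-2, -1, 0, 1}

Answer: {-5, -4, -3, 2, 3, 4, 5}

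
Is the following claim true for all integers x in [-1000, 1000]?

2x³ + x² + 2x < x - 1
The claim fails at x = 0:
x = 0: LHS = 2·0³ + 0² + 2·0 = 0, RHS = 0 - 1 = -1; 0 < -1 — FAILS

Because a single integer refutes it, the statement is false.

Answer: False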